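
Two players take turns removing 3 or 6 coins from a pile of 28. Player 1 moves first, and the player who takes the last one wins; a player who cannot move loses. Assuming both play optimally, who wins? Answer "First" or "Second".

Second

Positions where the player to move wins (W) vs loses (L):
i:   0  1  2  3  4  5  6  7  8  9 10 11 12 13 14 15 16 17 18 19 20 21 22 23 24 25 26 27 28
     L  L  L  W  W  W  W  W  W  L  L  L  W  W  W  W  W  W  L  L  L  W  W  W  W  W  W  L  L
Position 28 is L, so the second player wins.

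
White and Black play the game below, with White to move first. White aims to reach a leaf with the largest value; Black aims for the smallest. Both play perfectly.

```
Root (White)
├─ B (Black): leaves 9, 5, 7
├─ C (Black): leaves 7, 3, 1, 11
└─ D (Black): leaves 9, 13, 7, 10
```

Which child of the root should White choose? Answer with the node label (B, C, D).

B (Black): min(9, 5, 7) = 5
C (Black): min(7, 3, 1, 11) = 1
D (Black): min(9, 13, 7, 10) = 7
Root (White): max(5, 1, 7) = 7
White picks the child with the highest value: D (value 7).

D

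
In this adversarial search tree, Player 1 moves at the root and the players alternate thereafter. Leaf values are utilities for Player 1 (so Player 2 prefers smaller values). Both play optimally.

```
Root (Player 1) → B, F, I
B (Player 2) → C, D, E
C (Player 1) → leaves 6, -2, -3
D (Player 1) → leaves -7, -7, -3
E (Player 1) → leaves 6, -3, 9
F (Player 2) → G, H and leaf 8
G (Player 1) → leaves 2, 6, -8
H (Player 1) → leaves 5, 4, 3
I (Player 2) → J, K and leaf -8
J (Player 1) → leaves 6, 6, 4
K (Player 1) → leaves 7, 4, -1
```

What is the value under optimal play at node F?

5

G: max(2, 6, -8) = 6
H: max(5, 4, 3) = 5
F: min(6, 5, 8) = 5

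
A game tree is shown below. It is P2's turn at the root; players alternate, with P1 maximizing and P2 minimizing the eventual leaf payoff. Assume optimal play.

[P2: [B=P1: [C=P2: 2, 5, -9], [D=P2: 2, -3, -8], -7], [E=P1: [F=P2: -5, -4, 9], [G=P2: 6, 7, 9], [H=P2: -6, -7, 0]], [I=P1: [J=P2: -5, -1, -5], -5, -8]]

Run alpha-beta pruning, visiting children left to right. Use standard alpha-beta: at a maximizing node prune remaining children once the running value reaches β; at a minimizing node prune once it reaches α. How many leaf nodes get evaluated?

13

C [α=-∞,β=+∞]: v=-9
D [α=-9,β=+∞]: v=-8
B [α=-∞,β=+∞]: v=-7
F [α=-∞,β=-7]: v=-5
E [α=-∞,β=-7]: v=-5 after child 1 ≥ β → β-cutoff, skip 2
J [α=-∞,β=-7]: v=-5
I [α=-∞,β=-7]: v=-5 after child 1 ≥ β → β-cutoff, skip 2
Root [α=-∞,β=+∞]: v=-7
Leaves evaluated: 13 of 21.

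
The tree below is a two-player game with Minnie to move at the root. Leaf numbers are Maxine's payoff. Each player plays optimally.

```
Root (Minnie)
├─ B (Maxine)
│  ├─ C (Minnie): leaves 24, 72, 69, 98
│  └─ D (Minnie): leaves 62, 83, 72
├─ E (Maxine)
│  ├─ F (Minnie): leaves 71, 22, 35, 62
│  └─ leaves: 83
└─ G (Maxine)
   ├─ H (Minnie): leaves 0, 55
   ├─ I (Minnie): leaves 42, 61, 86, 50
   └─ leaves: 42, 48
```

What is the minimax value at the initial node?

48

C (Minnie): min(24, 72, 69, 98) = 24
D (Minnie): min(62, 83, 72) = 62
B (Maxine): max(24, 62) = 62
F (Minnie): min(71, 22, 35, 62) = 22
E (Maxine): max(22, 83) = 83
H (Minnie): min(0, 55) = 0
I (Minnie): min(42, 61, 86, 50) = 42
G (Maxine): max(0, 42, 42, 48) = 48
Root (Minnie): min(62, 83, 48) = 48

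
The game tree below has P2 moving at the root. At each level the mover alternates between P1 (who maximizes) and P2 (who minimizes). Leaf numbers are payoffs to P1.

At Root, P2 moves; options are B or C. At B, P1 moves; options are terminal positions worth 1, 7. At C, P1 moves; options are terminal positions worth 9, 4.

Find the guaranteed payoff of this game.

7

B (P1): max(1, 7) = 7
C (P1): max(9, 4) = 9
Root (P2): min(7, 9) = 7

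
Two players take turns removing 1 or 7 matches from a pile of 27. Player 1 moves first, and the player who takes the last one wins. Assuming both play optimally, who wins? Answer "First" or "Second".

Positions where the player to move wins (W) vs loses (L):
i:   0  1  2  3  4  5  6  7  8  9 10 11 12 13 14 15 16 17 18 19 20 21 22 23 24 25 26 27
     L  W  L  W  L  W  L  W  L  W  L  W  L  W  L  W  L  W  L  W  L  W  L  W  L  W  L  W
Position 27 is W, so the first player wins.

First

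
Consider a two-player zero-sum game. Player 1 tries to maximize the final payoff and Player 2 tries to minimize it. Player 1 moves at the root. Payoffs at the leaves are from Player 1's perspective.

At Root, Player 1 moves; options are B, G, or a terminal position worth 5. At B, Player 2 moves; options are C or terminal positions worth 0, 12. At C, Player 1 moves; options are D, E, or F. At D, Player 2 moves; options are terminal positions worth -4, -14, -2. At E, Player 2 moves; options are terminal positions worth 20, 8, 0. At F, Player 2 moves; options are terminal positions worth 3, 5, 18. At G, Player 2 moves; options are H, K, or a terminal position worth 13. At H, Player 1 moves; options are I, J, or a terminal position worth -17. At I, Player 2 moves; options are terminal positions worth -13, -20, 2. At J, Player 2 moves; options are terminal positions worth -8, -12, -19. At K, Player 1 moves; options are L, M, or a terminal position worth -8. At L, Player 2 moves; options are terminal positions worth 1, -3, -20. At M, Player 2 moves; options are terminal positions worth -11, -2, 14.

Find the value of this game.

5

D (Player 2): min(-4, -14, -2) = -14
E (Player 2): min(20, 8, 0) = 0
F (Player 2): min(3, 5, 18) = 3
C (Player 1): max(-14, 0, 3) = 3
B (Player 2): min(3, 0, 12) = 0
I (Player 2): min(-13, -20, 2) = -20
J (Player 2): min(-8, -12, -19) = -19
H (Player 1): max(-20, -19, -17) = -17
L (Player 2): min(1, -3, -20) = -20
M (Player 2): min(-11, -2, 14) = -11
K (Player 1): max(-20, -11, -8) = -8
G (Player 2): min(-17, -8, 13) = -17
Root (Player 1): max(0, -17, 5) = 5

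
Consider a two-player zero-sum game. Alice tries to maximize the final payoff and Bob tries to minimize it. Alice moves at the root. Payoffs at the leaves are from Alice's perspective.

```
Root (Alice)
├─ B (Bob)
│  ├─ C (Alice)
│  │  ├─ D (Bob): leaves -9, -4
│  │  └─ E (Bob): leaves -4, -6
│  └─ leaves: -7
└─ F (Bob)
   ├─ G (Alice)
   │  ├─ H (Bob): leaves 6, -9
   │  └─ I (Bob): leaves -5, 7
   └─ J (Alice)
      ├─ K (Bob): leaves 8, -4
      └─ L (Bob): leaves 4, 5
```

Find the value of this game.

D (Bob): min(-9, -4) = -9
E (Bob): min(-4, -6) = -6
C (Alice): max(-9, -6) = -6
B (Bob): min(-6, -7) = -7
H (Bob): min(6, -9) = -9
I (Bob): min(-5, 7) = -5
G (Alice): max(-9, -5) = -5
K (Bob): min(8, -4) = -4
L (Bob): min(4, 5) = 4
J (Alice): max(-4, 4) = 4
F (Bob): min(-5, 4) = -5
Root (Alice): max(-7, -5) = -5

-5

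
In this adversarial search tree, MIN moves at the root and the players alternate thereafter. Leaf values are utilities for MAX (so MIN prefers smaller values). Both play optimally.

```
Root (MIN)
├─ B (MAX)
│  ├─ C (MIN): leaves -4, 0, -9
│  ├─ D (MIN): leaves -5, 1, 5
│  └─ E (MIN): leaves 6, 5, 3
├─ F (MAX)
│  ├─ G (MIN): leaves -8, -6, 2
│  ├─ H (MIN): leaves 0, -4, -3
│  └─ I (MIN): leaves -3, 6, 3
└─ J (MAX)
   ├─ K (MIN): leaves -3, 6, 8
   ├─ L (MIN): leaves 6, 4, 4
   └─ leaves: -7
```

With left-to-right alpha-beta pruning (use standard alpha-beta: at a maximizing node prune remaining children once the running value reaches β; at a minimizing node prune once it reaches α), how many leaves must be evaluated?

21

C [α=-∞,β=+∞]: v=-9
D [α=-9,β=+∞]: v=-5
E [α=-5,β=+∞]: v=3
B [α=-∞,β=+∞]: v=3
G [α=-∞,β=3]: v=-8
H [α=-8,β=3]: v=-4
I [α=-4,β=3]: v=-3
F [α=-∞,β=3]: v=-3
K [α=-∞,β=-3]: v=-3
J [α=-∞,β=-3]: v=-3 after child 1 ≥ β → β-cutoff, skip 2
Root [α=-∞,β=+∞]: v=-3
Leaves evaluated: 21 of 25.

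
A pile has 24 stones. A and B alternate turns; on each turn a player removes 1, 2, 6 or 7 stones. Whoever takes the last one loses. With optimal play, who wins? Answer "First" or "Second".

W/L table (W = player to move can force a win):
i:   0  1  2  3  4  5  6  7  8  9 10 11 12 13 14 15 16 17 18 19 20 21 22 23 24
     W  L  W  W  L  W  W  W  W  L  W  W  L  W  W  W  W  L  W  W  L  W  W  W  W
Position 24 is W, so the first player wins.

First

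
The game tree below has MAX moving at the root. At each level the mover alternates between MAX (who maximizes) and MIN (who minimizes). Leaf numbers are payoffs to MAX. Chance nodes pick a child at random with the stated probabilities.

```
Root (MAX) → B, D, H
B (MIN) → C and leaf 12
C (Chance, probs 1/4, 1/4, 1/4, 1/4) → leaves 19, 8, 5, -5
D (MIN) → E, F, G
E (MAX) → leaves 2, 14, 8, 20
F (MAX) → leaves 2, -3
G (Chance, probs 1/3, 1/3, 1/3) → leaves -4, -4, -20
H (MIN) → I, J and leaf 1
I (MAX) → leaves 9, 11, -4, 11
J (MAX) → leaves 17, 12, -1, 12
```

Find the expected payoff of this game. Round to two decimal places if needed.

6.75

C (Chance): 1/4·19 + 1/4·8 + 1/4·5 + 1/4·-5 = 6.75
B (MIN): min(6.75, 12) = 6.75
E (MAX): max(2, 14, 8, 20) = 20
F (MAX): max(2, -3) = 2
G (Chance): 1/3·-4 + 1/3·-4 + 1/3·-20 = -9.33
D (MIN): min(20, 2, -9.33) = -9.33
I (MAX): max(9, 11, -4, 11) = 11
J (MAX): max(17, 12, -1, 12) = 17
H (MIN): min(11, 17, 1) = 1
Root (MAX): max(6.75, -9.33, 1) = 6.75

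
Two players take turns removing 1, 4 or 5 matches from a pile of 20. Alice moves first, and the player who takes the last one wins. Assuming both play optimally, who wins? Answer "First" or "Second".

First

i:   0  1  2  3  4  5  6  7  8  9 10 11 12 13 14 15 16 17 18 19 20
     L  W  L  W  W  W  W  W  L  W  L  W  W  W  W  W  L  W  L  W  W
Position 20 is W, so the first player wins.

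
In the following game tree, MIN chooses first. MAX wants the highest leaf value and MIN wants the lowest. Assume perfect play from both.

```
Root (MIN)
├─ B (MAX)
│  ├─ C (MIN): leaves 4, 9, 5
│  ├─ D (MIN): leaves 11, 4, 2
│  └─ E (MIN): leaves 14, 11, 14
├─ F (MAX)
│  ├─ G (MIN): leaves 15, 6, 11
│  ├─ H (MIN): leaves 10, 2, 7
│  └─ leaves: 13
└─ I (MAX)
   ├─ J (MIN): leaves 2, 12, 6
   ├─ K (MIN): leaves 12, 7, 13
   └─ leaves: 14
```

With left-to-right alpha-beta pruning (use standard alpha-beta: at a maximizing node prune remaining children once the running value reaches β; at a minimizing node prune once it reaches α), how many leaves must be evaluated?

21

C [α=-∞,β=+∞]: v=4
D [α=4,β=+∞]: v=4 after child 2 ≤ α → α-cutoff, skip 1
E [α=4,β=+∞]: v=11
B [α=-∞,β=+∞]: v=11
G [α=-∞,β=11]: v=6
H [α=6,β=11]: v=2 after child 2 ≤ α → α-cutoff, skip 1
F [α=-∞,β=11]: v=13
J [α=-∞,β=11]: v=2
K [α=2,β=11]: v=7
I [α=-∞,β=11]: v=14
Root [α=-∞,β=+∞]: v=11
Leaves evaluated: 21 of 23.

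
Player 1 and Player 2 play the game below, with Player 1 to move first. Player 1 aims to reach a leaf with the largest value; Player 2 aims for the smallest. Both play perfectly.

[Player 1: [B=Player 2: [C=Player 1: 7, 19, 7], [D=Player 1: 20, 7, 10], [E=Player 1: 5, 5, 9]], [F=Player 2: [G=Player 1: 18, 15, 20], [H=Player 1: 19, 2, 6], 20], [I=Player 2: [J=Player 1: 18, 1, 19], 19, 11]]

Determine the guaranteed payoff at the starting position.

C (Player 1): max(7, 19, 7) = 19
D (Player 1): max(20, 7, 10) = 20
E (Player 1): max(5, 5, 9) = 9
B (Player 2): min(19, 20, 9) = 9
G (Player 1): max(18, 15, 20) = 20
H (Player 1): max(19, 2, 6) = 19
F (Player 2): min(20, 19, 20) = 19
J (Player 1): max(18, 1, 19) = 19
I (Player 2): min(19, 19, 11) = 11
Root (Player 1): max(9, 19, 11) = 19

19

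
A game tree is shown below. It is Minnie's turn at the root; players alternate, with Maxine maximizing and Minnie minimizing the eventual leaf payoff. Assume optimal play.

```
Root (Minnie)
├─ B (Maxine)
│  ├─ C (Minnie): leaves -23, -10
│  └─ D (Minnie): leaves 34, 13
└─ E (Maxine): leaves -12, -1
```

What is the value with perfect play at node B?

C: min(-23, -10) = -23
D: min(34, 13) = 13
B: max(-23, 13) = 13

13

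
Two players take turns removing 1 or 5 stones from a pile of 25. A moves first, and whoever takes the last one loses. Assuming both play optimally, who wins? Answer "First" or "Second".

Second

W/L table (W = player to move can force a win):
i:   0  1  2  3  4  5  6  7  8  9 10 11 12 13 14 15 16 17 18 19 20 21 22 23 24 25
     W  L  W  L  W  L  W  L  W  L  W  L  W  L  W  L  W  L  W  L  W  L  W  L  W  L
Position 25 is L, so the second player wins.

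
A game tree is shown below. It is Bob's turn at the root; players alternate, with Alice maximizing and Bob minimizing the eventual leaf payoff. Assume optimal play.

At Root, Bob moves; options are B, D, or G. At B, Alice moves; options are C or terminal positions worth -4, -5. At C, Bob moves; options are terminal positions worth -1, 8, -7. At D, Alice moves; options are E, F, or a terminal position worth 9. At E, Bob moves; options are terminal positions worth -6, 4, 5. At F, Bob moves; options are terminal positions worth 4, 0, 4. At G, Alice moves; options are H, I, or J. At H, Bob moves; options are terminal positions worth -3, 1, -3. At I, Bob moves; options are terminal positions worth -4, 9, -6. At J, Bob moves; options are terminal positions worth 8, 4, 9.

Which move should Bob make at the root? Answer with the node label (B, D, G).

C (Bob): min(-1, 8, -7) = -7
B (Alice): max(-7, -4, -5) = -4
E (Bob): min(-6, 4, 5) = -6
F (Bob): min(4, 0, 4) = 0
D (Alice): max(-6, 0, 9) = 9
H (Bob): min(-3, 1, -3) = -3
I (Bob): min(-4, 9, -6) = -6
J (Bob): min(8, 4, 9) = 4
G (Alice): max(-3, -6, 4) = 4
Root (Bob): min(-4, 9, 4) = -4
Bob picks the child with the lowest value: B (value -4).

B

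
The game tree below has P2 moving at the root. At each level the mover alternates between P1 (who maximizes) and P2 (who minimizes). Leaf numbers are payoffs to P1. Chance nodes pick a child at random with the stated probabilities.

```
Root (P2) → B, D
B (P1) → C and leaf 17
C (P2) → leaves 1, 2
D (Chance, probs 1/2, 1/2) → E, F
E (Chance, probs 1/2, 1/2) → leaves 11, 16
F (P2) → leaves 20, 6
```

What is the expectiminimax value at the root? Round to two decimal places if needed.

C (P2): min(1, 2) = 1
B (P1): max(1, 17) = 17
E (Chance): 1/2·11 + 1/2·16 = 13.5
F (P2): min(20, 6) = 6
D (Chance): 1/2·13.5 + 1/2·6 = 9.75
Root (P2): min(17, 9.75) = 9.75

9.75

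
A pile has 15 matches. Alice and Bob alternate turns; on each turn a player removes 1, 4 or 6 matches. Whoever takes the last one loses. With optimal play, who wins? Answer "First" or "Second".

Compute winning (W) and losing (L) positions by backward induction:
i:   0  1  2  3  4  5  6  7  8  9 10 11 12 13 14 15
     W  L  W  L  W  W  L  W  L  W  W  L  W  L  W  W
Position 15 is W, so the first player wins.

First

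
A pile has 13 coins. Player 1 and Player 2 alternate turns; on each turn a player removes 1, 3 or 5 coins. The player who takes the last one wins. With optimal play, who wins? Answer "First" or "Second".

Mark each pile size as W (mover wins) or L (mover loses):
i:   0  1  2  3  4  5  6  7  8  9 10 11 12 13
     L  W  L  W  L  W  L  W  L  W  L  W  L  W
Position 13 is W, so the first player wins.

First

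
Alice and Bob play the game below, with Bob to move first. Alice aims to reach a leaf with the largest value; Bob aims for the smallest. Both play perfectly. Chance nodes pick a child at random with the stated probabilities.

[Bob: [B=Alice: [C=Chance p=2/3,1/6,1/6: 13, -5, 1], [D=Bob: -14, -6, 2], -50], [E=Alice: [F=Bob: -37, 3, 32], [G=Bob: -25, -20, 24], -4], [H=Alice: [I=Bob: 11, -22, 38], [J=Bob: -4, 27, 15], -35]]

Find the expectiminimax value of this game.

C (Chance): 2/3·13 + 1/6·-5 + 1/6·1 = 8
D (Bob): min(-14, -6, 2) = -14
B (Alice): max(8, -14, -50) = 8
F (Bob): min(-37, 3, 32) = -37
G (Bob): min(-25, -20, 24) = -25
E (Alice): max(-37, -25, -4) = -4
I (Bob): min(11, -22, 38) = -22
J (Bob): min(-4, 27, 15) = -4
H (Alice): max(-22, -4, -35) = -4
Root (Bob): min(8, -4, -4) = -4

-4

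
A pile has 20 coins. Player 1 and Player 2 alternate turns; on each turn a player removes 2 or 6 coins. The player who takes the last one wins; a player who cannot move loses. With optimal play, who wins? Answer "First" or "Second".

Second

W/L table (W = player to move can force a win):
i:   0  1  2  3  4  5  6  7  8  9 10 11 12 13 14 15 16 17 18 19 20
     L  L  W  W  L  L  W  W  L  L  W  W  L  L  W  W  L  L  W  W  L
Position 20 is L, so the second player wins.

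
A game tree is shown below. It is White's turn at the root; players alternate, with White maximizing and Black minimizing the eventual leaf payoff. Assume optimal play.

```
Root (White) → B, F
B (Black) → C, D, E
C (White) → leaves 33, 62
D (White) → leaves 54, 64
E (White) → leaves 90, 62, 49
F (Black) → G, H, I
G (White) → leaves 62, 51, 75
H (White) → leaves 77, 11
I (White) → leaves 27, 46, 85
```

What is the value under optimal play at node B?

62

C: max(33, 62) = 62
D: max(54, 64) = 64
E: max(90, 62, 49) = 90
B: min(62, 64, 90) = 62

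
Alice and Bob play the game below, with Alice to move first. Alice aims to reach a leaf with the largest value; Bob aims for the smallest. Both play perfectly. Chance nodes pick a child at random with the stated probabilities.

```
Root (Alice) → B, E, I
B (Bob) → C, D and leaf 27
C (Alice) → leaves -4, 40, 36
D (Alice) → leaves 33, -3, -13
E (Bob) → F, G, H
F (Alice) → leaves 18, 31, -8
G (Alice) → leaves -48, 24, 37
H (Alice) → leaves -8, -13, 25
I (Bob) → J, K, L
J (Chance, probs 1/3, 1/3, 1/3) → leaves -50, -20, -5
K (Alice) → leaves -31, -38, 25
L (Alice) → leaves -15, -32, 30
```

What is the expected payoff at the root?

27

C (Alice): max(-4, 40, 36) = 40
D (Alice): max(33, -3, -13) = 33
B (Bob): min(40, 33, 27) = 27
F (Alice): max(18, 31, -8) = 31
G (Alice): max(-48, 24, 37) = 37
H (Alice): max(-8, -13, 25) = 25
E (Bob): min(31, 37, 25) = 25
J (Chance): 1/3·-50 + 1/3·-20 + 1/3·-5 = -25
K (Alice): max(-31, -38, 25) = 25
L (Alice): max(-15, -32, 30) = 30
I (Bob): min(-25, 25, 30) = -25
Root (Alice): max(27, 25, -25) = 27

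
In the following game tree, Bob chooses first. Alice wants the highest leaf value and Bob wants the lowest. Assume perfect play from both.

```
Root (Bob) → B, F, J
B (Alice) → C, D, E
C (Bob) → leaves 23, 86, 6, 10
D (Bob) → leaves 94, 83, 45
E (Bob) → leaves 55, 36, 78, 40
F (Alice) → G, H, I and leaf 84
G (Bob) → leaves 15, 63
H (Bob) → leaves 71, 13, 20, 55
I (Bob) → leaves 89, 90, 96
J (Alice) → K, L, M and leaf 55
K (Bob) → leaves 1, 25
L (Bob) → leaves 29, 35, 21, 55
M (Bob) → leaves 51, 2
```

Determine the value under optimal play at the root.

45

C (Bob): min(23, 86, 6, 10) = 6
D (Bob): min(94, 83, 45) = 45
E (Bob): min(55, 36, 78, 40) = 36
B (Alice): max(6, 45, 36) = 45
G (Bob): min(15, 63) = 15
H (Bob): min(71, 13, 20, 55) = 13
I (Bob): min(89, 90, 96) = 89
F (Alice): max(15, 13, 89, 84) = 89
K (Bob): min(1, 25) = 1
L (Bob): min(29, 35, 21, 55) = 21
M (Bob): min(51, 2) = 2
J (Alice): max(1, 21, 2, 55) = 55
Root (Bob): min(45, 89, 55) = 45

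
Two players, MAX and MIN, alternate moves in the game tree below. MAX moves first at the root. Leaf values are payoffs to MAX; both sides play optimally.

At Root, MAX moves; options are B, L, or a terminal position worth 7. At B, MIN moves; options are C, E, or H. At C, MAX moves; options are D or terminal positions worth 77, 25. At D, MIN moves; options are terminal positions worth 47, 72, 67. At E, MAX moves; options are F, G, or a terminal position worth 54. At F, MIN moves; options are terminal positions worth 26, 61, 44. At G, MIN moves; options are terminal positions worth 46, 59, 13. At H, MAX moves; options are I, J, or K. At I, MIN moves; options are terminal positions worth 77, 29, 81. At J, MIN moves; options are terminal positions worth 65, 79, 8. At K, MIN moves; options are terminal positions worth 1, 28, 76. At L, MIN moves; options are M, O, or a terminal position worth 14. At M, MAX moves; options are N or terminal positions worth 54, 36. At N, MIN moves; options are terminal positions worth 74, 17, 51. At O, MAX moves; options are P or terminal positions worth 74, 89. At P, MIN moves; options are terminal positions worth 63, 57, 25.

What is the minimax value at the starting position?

29

D (MIN): min(47, 72, 67) = 47
C (MAX): max(47, 77, 25) = 77
F (MIN): min(26, 61, 44) = 26
G (MIN): min(46, 59, 13) = 13
E (MAX): max(26, 13, 54) = 54
I (MIN): min(77, 29, 81) = 29
J (MIN): min(65, 79, 8) = 8
K (MIN): min(1, 28, 76) = 1
H (MAX): max(29, 8, 1) = 29
B (MIN): min(77, 54, 29) = 29
N (MIN): min(74, 17, 51) = 17
M (MAX): max(17, 54, 36) = 54
P (MIN): min(63, 57, 25) = 25
O (MAX): max(25, 74, 89) = 89
L (MIN): min(54, 89, 14) = 14
Root (MAX): max(29, 14, 7) = 29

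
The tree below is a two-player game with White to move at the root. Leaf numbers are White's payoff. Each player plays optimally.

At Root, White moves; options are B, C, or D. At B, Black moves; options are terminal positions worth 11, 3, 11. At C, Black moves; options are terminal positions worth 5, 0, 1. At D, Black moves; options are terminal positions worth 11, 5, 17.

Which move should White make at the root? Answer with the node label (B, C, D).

B (Black): min(11, 3, 11) = 3
C (Black): min(5, 0, 1) = 0
D (Black): min(11, 5, 17) = 5
Root (White): max(3, 0, 5) = 5
White picks the child with the highest value: D (value 5).

D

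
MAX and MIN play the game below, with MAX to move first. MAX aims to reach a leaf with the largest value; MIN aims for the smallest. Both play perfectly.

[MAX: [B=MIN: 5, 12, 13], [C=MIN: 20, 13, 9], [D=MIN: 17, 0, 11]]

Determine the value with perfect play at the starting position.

B (MIN): min(5, 12, 13) = 5
C (MIN): min(20, 13, 9) = 9
D (MIN): min(17, 0, 11) = 0
Root (MAX): max(5, 9, 0) = 9

9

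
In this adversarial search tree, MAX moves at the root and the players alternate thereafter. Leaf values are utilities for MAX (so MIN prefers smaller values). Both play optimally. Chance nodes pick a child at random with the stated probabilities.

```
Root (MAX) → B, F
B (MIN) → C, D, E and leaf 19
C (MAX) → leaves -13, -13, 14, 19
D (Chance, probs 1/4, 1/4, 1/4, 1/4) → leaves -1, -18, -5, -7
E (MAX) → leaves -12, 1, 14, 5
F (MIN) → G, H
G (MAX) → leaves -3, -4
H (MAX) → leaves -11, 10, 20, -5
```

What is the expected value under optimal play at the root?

-3

C (MAX): max(-13, -13, 14, 19) = 19
D (Chance): 1/4·-1 + 1/4·-18 + 1/4·-5 + 1/4·-7 = -7.75
E (MAX): max(-12, 1, 14, 5) = 14
B (MIN): min(19, -7.75, 14, 19) = -7.75
G (MAX): max(-3, -4) = -3
H (MAX): max(-11, 10, 20, -5) = 20
F (MIN): min(-3, 20) = -3
Root (MAX): max(-7.75, -3) = -3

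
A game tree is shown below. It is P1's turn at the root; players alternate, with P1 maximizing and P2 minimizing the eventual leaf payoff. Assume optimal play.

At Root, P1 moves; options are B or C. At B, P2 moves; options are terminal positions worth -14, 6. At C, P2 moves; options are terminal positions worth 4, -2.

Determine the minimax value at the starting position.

B (P2): min(-14, 6) = -14
C (P2): min(4, -2) = -2
Root (P1): max(-14, -2) = -2

-2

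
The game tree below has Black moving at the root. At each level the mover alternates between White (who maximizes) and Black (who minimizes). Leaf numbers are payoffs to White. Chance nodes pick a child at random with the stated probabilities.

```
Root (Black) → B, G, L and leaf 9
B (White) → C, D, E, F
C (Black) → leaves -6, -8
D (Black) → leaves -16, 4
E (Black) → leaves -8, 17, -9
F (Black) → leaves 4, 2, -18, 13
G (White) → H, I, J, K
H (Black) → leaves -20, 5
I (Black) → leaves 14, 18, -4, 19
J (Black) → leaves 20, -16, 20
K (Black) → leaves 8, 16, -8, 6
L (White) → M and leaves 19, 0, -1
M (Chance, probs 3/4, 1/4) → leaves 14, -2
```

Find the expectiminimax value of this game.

C (Black): min(-6, -8) = -8
D (Black): min(-16, 4) = -16
E (Black): min(-8, 17, -9) = -9
F (Black): min(4, 2, -18, 13) = -18
B (White): max(-8, -16, -9, -18) = -8
H (Black): min(-20, 5) = -20
I (Black): min(14, 18, -4, 19) = -4
J (Black): min(20, -16, 20) = -16
K (Black): min(8, 16, -8, 6) = -8
G (White): max(-20, -4, -16, -8) = -4
M (Chance): 3/4·14 + 1/4·-2 = 10
L (White): max(10, 19, 0, -1) = 19
Root (Black): min(-8, -4, 19, 9) = -8

-8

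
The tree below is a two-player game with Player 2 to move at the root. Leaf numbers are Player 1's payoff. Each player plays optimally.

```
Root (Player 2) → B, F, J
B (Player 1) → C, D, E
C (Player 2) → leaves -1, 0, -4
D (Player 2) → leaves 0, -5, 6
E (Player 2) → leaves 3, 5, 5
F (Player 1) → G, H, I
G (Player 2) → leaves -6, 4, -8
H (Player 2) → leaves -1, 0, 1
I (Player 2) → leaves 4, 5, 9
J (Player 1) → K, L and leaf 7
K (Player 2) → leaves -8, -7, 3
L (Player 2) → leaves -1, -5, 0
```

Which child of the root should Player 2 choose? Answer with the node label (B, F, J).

B

C (Player 2): min(-1, 0, -4) = -4
D (Player 2): min(0, -5, 6) = -5
E (Player 2): min(3, 5, 5) = 3
B (Player 1): max(-4, -5, 3) = 3
G (Player 2): min(-6, 4, -8) = -8
H (Player 2): min(-1, 0, 1) = -1
I (Player 2): min(4, 5, 9) = 4
F (Player 1): max(-8, -1, 4) = 4
K (Player 2): min(-8, -7, 3) = -8
L (Player 2): min(-1, -5, 0) = -5
J (Player 1): max(-8, -5, 7) = 7
Root (Player 2): min(3, 4, 7) = 3
Player 2 picks the child with the lowest value: B (value 3).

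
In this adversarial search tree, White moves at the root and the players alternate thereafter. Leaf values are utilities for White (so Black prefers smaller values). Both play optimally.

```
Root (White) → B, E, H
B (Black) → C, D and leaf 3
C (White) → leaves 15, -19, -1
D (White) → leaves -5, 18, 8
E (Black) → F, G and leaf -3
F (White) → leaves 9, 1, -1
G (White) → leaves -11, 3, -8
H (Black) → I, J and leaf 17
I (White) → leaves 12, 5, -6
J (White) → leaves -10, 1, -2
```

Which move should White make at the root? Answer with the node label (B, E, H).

C (White): max(15, -19, -1) = 15
D (White): max(-5, 18, 8) = 18
B (Black): min(15, 18, 3) = 3
F (White): max(9, 1, -1) = 9
G (White): max(-11, 3, -8) = 3
E (Black): min(9, 3, -3) = -3
I (White): max(12, 5, -6) = 12
J (White): max(-10, 1, -2) = 1
H (Black): min(12, 1, 17) = 1
Root (White): max(3, -3, 1) = 3
White picks the child with the highest value: B (value 3).

B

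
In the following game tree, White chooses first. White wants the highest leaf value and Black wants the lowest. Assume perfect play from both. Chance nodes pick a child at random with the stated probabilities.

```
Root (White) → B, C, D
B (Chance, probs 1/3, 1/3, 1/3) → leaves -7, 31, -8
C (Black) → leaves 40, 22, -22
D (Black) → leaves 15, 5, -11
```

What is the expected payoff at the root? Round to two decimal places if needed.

5.33

B (Chance): 1/3·-7 + 1/3·31 + 1/3·-8 = 5.33
C (Black): min(40, 22, -22) = -22
D (Black): min(15, 5, -11) = -11
Root (White): max(5.33, -22, -11) = 5.33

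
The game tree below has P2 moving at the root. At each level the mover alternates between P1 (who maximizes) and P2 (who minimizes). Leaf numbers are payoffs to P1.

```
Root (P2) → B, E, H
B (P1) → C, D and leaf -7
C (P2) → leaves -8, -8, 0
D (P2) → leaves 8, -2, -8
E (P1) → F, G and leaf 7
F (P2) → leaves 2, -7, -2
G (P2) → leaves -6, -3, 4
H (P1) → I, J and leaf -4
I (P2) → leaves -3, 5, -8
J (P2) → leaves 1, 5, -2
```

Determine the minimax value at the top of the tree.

C (P2): min(-8, -8, 0) = -8
D (P2): min(8, -2, -8) = -8
B (P1): max(-8, -8, -7) = -7
F (P2): min(2, -7, -2) = -7
G (P2): min(-6, -3, 4) = -6
E (P1): max(-7, -6, 7) = 7
I (P2): min(-3, 5, -8) = -8
J (P2): min(1, 5, -2) = -2
H (P1): max(-8, -2, -4) = -2
Root (P2): min(-7, 7, -2) = -7

-7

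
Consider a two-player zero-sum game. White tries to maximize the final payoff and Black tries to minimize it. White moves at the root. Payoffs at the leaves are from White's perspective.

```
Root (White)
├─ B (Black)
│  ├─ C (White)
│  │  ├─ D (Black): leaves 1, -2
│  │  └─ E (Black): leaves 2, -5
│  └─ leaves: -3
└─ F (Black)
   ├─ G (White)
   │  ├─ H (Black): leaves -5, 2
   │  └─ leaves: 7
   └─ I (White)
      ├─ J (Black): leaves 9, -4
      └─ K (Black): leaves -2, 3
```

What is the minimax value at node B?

D: min(1, -2) = -2
E: min(2, -5) = -5
C: max(-2, -5) = -2
B: min(-2, -3) = -3

-3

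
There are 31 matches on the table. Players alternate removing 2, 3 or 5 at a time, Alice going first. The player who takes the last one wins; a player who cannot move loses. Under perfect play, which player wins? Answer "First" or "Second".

W/L table (W = player to move can force a win):
i:   0  1  2  3  4  5  6  7  8  9 10 11 12 13 14 15 16 17 18 19 20 21 22 23 24 25 26 27 28 29 30 31
     L  L  W  W  W  W  W  L  L  W  W  W  W  W  L  L  W  W  W  W  W  L  L  W  W  W  W  W  L  L  W  W
Position 31 is W, so the first player wins.

First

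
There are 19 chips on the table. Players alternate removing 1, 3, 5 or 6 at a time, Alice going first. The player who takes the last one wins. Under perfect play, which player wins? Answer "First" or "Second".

First

W/L table (W = player to move can force a win):
i:   0  1  2  3  4  5  6  7  8  9 10 11 12 13 14 15 16 17 18 19
     L  W  L  W  L  W  W  W  W  W  W  L  W  L  W  L  W  W  W  W
Position 19 is W, so the first player wins.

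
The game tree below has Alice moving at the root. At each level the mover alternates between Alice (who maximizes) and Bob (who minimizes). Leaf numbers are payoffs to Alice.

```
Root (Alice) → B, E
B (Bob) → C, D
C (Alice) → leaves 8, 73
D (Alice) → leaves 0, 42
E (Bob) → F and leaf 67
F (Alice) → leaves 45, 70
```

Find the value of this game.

67

C (Alice): max(8, 73) = 73
D (Alice): max(0, 42) = 42
B (Bob): min(73, 42) = 42
F (Alice): max(45, 70) = 70
E (Bob): min(70, 67) = 67
Root (Alice): max(42, 67) = 67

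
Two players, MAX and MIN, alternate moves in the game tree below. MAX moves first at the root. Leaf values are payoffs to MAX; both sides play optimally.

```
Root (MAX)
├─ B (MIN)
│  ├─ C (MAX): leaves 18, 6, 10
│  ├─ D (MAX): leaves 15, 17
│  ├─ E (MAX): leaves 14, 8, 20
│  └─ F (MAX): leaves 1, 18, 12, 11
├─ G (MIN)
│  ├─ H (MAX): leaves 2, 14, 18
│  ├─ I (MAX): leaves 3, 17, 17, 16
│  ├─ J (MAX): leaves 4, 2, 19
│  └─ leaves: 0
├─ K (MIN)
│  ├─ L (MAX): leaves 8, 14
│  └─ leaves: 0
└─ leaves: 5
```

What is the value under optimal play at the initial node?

C (MAX): max(18, 6, 10) = 18
D (MAX): max(15, 17) = 17
E (MAX): max(14, 8, 20) = 20
F (MAX): max(1, 18, 12, 11) = 18
B (MIN): min(18, 17, 20, 18) = 17
H (MAX): max(2, 14, 18) = 18
I (MAX): max(3, 17, 17, 16) = 17
J (MAX): max(4, 2, 19) = 19
G (MIN): min(18, 17, 19, 0) = 0
L (MAX): max(8, 14) = 14
K (MIN): min(14, 0) = 0
Root (MAX): max(17, 0, 0, 5) = 17

17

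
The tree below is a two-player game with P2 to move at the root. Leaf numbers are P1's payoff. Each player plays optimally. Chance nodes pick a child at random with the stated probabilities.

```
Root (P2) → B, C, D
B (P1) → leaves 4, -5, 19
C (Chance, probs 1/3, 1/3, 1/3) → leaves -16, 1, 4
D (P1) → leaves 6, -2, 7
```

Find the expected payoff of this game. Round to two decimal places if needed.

-3.67

B (P1): max(4, -5, 19) = 19
C (Chance): 1/3·-16 + 1/3·1 + 1/3·4 = -3.67
D (P1): max(6, -2, 7) = 7
Root (P2): min(19, -3.67, 7) = -3.67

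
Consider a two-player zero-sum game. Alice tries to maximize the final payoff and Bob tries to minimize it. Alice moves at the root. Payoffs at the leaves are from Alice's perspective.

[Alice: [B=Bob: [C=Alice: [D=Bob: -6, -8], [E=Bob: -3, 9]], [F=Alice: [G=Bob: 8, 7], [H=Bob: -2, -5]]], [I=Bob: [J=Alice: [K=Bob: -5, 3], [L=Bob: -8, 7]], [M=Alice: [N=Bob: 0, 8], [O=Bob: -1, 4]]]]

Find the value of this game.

-3

D (Bob): min(-6, -8) = -8
E (Bob): min(-3, 9) = -3
C (Alice): max(-8, -3) = -3
G (Bob): min(8, 7) = 7
H (Bob): min(-2, -5) = -5
F (Alice): max(7, -5) = 7
B (Bob): min(-3, 7) = -3
K (Bob): min(-5, 3) = -5
L (Bob): min(-8, 7) = -8
J (Alice): max(-5, -8) = -5
N (Bob): min(0, 8) = 0
O (Bob): min(-1, 4) = -1
M (Alice): max(0, -1) = 0
I (Bob): min(-5, 0) = -5
Root (Alice): max(-3, -5) = -3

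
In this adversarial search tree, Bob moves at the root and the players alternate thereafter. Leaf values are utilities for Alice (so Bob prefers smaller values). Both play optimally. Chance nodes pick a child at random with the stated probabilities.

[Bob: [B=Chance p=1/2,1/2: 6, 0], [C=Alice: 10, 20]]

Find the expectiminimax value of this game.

3

B (Chance): 1/2·6 + 1/2·0 = 3
C (Alice): max(10, 20) = 20
Root (Bob): min(3, 20) = 3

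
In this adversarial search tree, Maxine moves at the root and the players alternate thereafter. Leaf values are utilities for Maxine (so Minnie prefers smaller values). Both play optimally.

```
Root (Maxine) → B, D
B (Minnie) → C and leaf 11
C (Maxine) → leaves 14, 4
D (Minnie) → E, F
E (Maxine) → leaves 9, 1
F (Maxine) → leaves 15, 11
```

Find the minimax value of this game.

C (Maxine): max(14, 4) = 14
B (Minnie): min(14, 11) = 11
E (Maxine): max(9, 1) = 9
F (Maxine): max(15, 11) = 15
D (Minnie): min(9, 15) = 9
Root (Maxine): max(11, 9) = 11

11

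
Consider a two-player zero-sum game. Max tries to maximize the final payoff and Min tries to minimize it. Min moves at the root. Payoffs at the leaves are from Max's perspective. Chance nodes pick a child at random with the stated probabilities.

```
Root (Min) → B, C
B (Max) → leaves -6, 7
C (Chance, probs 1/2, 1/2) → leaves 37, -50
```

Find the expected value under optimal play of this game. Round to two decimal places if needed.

-6.5

B (Max): max(-6, 7) = 7
C (Chance): 1/2·37 + 1/2·-50 = -6.5
Root (Min): min(7, -6.5) = -6.5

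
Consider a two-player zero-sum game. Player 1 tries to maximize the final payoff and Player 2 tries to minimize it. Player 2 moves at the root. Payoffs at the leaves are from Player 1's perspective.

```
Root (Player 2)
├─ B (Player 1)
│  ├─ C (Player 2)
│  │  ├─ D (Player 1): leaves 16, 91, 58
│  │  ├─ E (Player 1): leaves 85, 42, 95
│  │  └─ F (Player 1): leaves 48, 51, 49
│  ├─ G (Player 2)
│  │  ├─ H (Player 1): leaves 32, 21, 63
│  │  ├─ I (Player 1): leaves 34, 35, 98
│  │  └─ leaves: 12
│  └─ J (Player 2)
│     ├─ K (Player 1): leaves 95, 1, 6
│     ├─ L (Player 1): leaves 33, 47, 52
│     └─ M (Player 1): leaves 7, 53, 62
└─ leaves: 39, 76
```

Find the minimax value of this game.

D (Player 1): max(16, 91, 58) = 91
E (Player 1): max(85, 42, 95) = 95
F (Player 1): max(48, 51, 49) = 51
C (Player 2): min(91, 95, 51) = 51
H (Player 1): max(32, 21, 63) = 63
I (Player 1): max(34, 35, 98) = 98
G (Player 2): min(63, 98, 12) = 12
K (Player 1): max(95, 1, 6) = 95
L (Player 1): max(33, 47, 52) = 52
M (Player 1): max(7, 53, 62) = 62
J (Player 2): min(95, 52, 62) = 52
B (Player 1): max(51, 12, 52) = 52
Root (Player 2): min(52, 39, 76) = 39

39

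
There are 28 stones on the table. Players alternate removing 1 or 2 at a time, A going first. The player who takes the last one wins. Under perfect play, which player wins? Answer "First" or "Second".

First

i:   0  1  2  3  4  5  6  7  8  9 10 11 12 13 14 15 16 17 18 19 20 21 22 23 24 25 26 27 28
     L  W  W  L  W  W  L  W  W  L  W  W  L  W  W  L  W  W  L  W  W  L  W  W  L  W  W  L  W
Position 28 is W, so the first player wins.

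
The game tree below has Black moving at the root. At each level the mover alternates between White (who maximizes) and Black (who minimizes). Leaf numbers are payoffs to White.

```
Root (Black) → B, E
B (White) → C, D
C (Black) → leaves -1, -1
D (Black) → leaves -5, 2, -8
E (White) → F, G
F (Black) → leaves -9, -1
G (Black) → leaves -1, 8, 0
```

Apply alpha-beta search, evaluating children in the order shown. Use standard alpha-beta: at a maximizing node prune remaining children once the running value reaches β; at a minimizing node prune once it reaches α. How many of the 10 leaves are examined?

C [α=-∞,β=+∞]: v=-1
D [α=-1,β=+∞]: v=-5 after child 1 ≤ α → α-cutoff, skip 2
B [α=-∞,β=+∞]: v=-1
F [α=-∞,β=-1]: v=-9
G [α=-9,β=-1]: v=-1
E [α=-∞,β=-1]: v=-1
Root [α=-∞,β=+∞]: v=-1
Leaves evaluated: 8 of 10.

8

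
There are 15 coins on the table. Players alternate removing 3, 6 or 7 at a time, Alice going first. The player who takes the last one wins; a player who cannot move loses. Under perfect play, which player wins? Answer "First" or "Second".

W/L table (W = player to move can force a win):
i:   0  1  2  3  4  5  6  7  8  9 10 11 12 13 14 15
     L  L  L  W  W  W  W  W  W  W  L  L  L  W  W  W
Position 15 is W, so the first player wins.

First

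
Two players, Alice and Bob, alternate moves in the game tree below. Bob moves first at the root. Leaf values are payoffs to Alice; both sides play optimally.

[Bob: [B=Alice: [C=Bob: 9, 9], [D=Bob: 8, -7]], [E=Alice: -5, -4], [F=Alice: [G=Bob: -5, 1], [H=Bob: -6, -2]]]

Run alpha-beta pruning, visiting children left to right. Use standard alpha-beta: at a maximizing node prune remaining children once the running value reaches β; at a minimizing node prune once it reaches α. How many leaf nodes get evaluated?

8

C [α=-∞,β=+∞]: v=9
D [α=9,β=+∞]: v=8 after child 1 ≤ α → α-cutoff, skip 1
B [α=-∞,β=+∞]: v=9
E [α=-∞,β=9]: v=-4
G [α=-∞,β=-4]: v=-5
H [α=-5,β=-4]: v=-6 after child 1 ≤ α → α-cutoff, skip 1
F [α=-∞,β=-4]: v=-5
Root [α=-∞,β=+∞]: v=-5
Leaves evaluated: 8 of 10.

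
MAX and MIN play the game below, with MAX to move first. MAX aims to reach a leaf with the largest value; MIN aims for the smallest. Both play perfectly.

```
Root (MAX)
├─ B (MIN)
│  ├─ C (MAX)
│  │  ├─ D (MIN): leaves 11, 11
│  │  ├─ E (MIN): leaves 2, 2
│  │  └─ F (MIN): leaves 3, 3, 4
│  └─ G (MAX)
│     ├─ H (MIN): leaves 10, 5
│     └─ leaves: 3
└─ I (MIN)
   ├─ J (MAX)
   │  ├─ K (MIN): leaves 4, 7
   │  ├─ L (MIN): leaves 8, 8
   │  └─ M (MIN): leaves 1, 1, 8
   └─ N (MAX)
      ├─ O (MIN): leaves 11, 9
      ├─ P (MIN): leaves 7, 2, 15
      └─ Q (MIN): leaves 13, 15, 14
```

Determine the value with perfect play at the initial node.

8

D (MIN): min(11, 11) = 11
E (MIN): min(2, 2) = 2
F (MIN): min(3, 3, 4) = 3
C (MAX): max(11, 2, 3) = 11
H (MIN): min(10, 5) = 5
G (MAX): max(5, 3) = 5
B (MIN): min(11, 5) = 5
K (MIN): min(4, 7) = 4
L (MIN): min(8, 8) = 8
M (MIN): min(1, 1, 8) = 1
J (MAX): max(4, 8, 1) = 8
O (MIN): min(11, 9) = 9
P (MIN): min(7, 2, 15) = 2
Q (MIN): min(13, 15, 14) = 13
N (MAX): max(9, 2, 13) = 13
I (MIN): min(8, 13) = 8
Root (MAX): max(5, 8) = 8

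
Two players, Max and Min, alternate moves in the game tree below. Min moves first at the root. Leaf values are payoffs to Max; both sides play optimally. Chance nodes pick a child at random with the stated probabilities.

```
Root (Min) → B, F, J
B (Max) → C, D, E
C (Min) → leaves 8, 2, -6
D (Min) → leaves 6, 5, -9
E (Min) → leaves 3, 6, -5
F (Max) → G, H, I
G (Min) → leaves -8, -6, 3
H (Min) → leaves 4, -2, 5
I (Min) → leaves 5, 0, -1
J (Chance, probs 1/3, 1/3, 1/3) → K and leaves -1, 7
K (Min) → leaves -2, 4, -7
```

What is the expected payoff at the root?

C (Min): min(8, 2, -6) = -6
D (Min): min(6, 5, -9) = -9
E (Min): min(3, 6, -5) = -5
B (Max): max(-6, -9, -5) = -5
G (Min): min(-8, -6, 3) = -8
H (Min): min(4, -2, 5) = -2
I (Min): min(5, 0, -1) = -1
F (Max): max(-8, -2, -1) = -1
K (Min): min(-2, 4, -7) = -7
J (Chance): 1/3·-7 + 1/3·-1 + 1/3·7 = -0.33
Root (Min): min(-5, -1, -0.33) = -5

-5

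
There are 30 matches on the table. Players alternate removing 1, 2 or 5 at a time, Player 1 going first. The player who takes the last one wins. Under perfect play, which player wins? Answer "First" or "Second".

Compute winning (W) and losing (L) positions by backward induction:
i:   0  1  2  3  4  5  6  7  8  9 10 11 12 13 14 15 16 17 18 19 20 21 22 23 24 25 26 27 28 29 30
     L  W  W  L  W  W  L  W  W  L  W  W  L  W  W  L  W  W  L  W  W  L  W  W  L  W  W  L  W  W  L
Position 30 is L, so the second player wins.

Second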